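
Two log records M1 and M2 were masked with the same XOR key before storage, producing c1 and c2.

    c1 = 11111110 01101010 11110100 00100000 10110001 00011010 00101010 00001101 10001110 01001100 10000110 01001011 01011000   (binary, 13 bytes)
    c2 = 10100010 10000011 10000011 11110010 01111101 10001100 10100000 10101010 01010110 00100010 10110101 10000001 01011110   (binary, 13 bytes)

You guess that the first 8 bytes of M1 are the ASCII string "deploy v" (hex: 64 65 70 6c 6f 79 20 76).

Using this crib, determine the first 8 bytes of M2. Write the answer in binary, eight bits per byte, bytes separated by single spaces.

First, c1 ⊕ c2 = (M1 ⊕ K) ⊕ (M2 ⊕ K) = M1 ⊕ M2, so the key drops out. Then M2 = (M1 ⊕ M2) ⊕ M1 over the first 8 bytes.
byte 0: (fe ^ a2) ^ 64 = 5c ^ 64 = 38
byte 1: (6a ^ 83) ^ 65 = e9 ^ 65 = 8c
byte 2: (f4 ^ 83) ^ 70 = 77 ^ 70 = 07
byte 3: (20 ^ f2) ^ 6c = d2 ^ 6c = be
byte 4: (b1 ^ 7d) ^ 6f = cc ^ 6f = a3
byte 5: (1a ^ 8c) ^ 79 = 96 ^ 79 = ef
byte 6: (2a ^ a0) ^ 20 = 8a ^ 20 = aa
byte 7: (0d ^ aa) ^ 76 = a7 ^ 76 = d1

00111000 10001100 00000111 10111110 10100011 11101111 10101010 11010001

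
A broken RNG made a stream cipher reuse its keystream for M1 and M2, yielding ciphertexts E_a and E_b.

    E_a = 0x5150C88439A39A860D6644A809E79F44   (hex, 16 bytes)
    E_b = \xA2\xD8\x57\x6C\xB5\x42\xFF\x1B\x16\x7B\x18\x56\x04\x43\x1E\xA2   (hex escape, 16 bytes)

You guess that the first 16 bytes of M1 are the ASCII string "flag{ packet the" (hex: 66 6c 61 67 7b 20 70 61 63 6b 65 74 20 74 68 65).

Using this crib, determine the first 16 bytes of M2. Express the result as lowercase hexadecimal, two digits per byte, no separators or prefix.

95e4fe8ff7c115fc7876398a2dd0e983

First, E_a ⊕ E_b = (M1 ⊕ K) ⊕ (M2 ⊕ K) = M1 ⊕ M2, so the key drops out. Then M2 = (M1 ⊕ M2) ⊕ M1 over the first 16 bytes.
byte 0: (51 ^ a2) ^ 66 = f3 ^ 66 = 95
byte 1: (50 ^ d8) ^ 6c = 88 ^ 6c = e4
byte 2: (c8 ^ 57) ^ 61 = 9f ^ 61 = fe
byte 3: (84 ^ 6c) ^ 67 = e8 ^ 67 = 8f
byte 4: (39 ^ b5) ^ 7b = 8c ^ 7b = f7
byte 5: (a3 ^ 42) ^ 20 = e1 ^ 20 = c1
byte 6: (9a ^ ff) ^ 70 = 65 ^ 70 = 15
byte 7: (86 ^ 1b) ^ 61 = 9d ^ 61 = fc
byte 8: (0d ^ 16) ^ 63 = 1b ^ 63 = 78
byte 9: (66 ^ 7b) ^ 6b = 1d ^ 6b = 76
byte 10: (44 ^ 18) ^ 65 = 5c ^ 65 = 39
byte 11: (a8 ^ 56) ^ 74 = fe ^ 74 = 8a
byte 12: (09 ^ 04) ^ 20 = 0d ^ 20 = 2d
byte 13: (e7 ^ 43) ^ 74 = a4 ^ 74 = d0
byte 14: (9f ^ 1e) ^ 68 = 81 ^ 68 = e9
byte 15: (44 ^ a2) ^ 65 = e6 ^ 65 = 83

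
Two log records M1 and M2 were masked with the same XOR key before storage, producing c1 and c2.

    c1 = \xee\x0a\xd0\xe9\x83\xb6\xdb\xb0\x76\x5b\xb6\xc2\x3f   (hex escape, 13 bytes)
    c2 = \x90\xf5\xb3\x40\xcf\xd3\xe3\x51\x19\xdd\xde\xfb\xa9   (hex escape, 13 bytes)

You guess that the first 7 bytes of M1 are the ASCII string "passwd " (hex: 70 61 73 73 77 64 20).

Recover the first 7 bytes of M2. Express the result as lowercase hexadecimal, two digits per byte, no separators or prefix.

0e9e10da3b0118

First, c1 ⊕ c2 = (M1 ⊕ K) ⊕ (M2 ⊕ K) = M1 ⊕ M2, so the key drops out. Then M2 = (M1 ⊕ M2) ⊕ M1 over the first 7 bytes.
byte 0: (ee ⊕ 90) ⊕ 70 = 7e ⊕ 70 = 0e
byte 1: (0a ⊕ f5) ⊕ 61 = ff ⊕ 61 = 9e
byte 2: (d0 ⊕ b3) ⊕ 73 = 63 ⊕ 73 = 10
byte 3: (e9 ⊕ 40) ⊕ 73 = a9 ⊕ 73 = da
byte 4: (83 ⊕ cf) ⊕ 77 = 4c ⊕ 77 = 3b
byte 5: (b6 ⊕ d3) ⊕ 64 = 65 ⊕ 64 = 01
byte 6: (db ⊕ e3) ⊕ 20 = 38 ⊕ 20 = 18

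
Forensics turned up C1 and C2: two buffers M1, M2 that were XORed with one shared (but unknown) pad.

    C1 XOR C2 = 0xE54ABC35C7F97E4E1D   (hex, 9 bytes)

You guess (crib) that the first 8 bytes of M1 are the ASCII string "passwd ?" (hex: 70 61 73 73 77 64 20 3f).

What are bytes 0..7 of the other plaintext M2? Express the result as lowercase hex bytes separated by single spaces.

Since C1 ⊕ C2 = M1 ⊕ M2, XORing with the guessed M1 bytes yields the corresponding M2 bytes: M2 = (C1 ⊕ C2) ⊕ M1.
byte 0: e5 ^ 70 = 95
byte 1: 4a ^ 61 = 2b
byte 2: bc ^ 73 = cf
byte 3: 35 ^ 73 = 46
byte 4: c7 ^ 77 = b0
byte 5: f9 ^ 64 = 9d
byte 6: 7e ^ 20 = 5e
byte 7: 4e ^ 3f = 71

95 2b cf 46 b0 9d 5e 71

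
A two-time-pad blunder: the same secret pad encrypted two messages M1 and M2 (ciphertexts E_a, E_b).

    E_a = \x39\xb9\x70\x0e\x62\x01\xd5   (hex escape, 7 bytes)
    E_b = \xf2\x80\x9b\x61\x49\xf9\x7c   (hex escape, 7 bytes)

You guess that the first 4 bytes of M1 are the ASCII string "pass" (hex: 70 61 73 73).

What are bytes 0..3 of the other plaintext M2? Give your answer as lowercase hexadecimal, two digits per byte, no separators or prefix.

First, E_a ⊕ E_b = (M1 ⊕ K) ⊕ (M2 ⊕ K) = M1 ⊕ M2, so the key drops out. Then M2 = (M1 ⊕ M2) ⊕ M1 over the first 4 bytes.
byte 0: (39 xor f2) xor 70 = cb xor 70 = bb
byte 1: (b9 xor 80) xor 61 = 39 xor 61 = 58
byte 2: (70 xor 9b) xor 73 = eb xor 73 = 98
byte 3: (0e xor 61) xor 73 = 6f xor 73 = 1c

bb58981c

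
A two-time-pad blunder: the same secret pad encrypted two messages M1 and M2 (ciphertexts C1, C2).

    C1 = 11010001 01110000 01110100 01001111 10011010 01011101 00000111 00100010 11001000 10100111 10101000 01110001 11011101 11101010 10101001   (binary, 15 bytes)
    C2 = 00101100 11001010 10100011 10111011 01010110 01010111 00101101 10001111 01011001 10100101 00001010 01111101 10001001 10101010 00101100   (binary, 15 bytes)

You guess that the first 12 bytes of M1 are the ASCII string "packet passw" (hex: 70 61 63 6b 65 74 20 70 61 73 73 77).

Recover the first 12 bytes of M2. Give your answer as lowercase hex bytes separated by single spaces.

8d db b4 9f a9 7e 0a dd f0 71 d1 7b

First, C1 ⊕ C2 = (M1 ⊕ K) ⊕ (M2 ⊕ K) = M1 ⊕ M2, so the key drops out. Then M2 = (M1 ⊕ M2) ⊕ M1 over the first 12 bytes.
byte 0: (d1 ⊕ 2c) ⊕ 70 = fd ⊕ 70 = 8d
byte 1: (70 ⊕ ca) ⊕ 61 = ba ⊕ 61 = db
byte 2: (74 ⊕ a3) ⊕ 63 = d7 ⊕ 63 = b4
byte 3: (4f ⊕ bb) ⊕ 6b = f4 ⊕ 6b = 9f
byte 4: (9a ⊕ 56) ⊕ 65 = cc ⊕ 65 = a9
byte 5: (5d ⊕ 57) ⊕ 74 = 0a ⊕ 74 = 7e
byte 6: (07 ⊕ 2d) ⊕ 20 = 2a ⊕ 20 = 0a
byte 7: (22 ⊕ 8f) ⊕ 70 = ad ⊕ 70 = dd
byte 8: (c8 ⊕ 59) ⊕ 61 = 91 ⊕ 61 = f0
byte 9: (a7 ⊕ a5) ⊕ 73 = 02 ⊕ 73 = 71
byte 10: (a8 ⊕ 0a) ⊕ 73 = a2 ⊕ 73 = d1
byte 11: (71 ⊕ 7d) ⊕ 77 = 0c ⊕ 77 = 7b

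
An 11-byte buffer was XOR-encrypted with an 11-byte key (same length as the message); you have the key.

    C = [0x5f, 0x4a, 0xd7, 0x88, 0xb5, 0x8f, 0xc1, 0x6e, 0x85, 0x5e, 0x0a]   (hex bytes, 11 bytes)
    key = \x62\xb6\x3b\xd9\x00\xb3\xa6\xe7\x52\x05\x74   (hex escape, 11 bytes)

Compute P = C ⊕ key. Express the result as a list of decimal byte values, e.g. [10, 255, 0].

[61, 252, 236, 81, 181, 60, 103, 137, 215, 91, 126]

01011111 ⊕ 01100010 = 00111101
01001010 ⊕ 10110110 = 11111100
11010111 ⊕ 00111011 = 11101100
10001000 ⊕ 11011001 = 01010001
10110101 ⊕ 00000000 = 10110101
10001111 ⊕ 10110011 = 00111100
11000001 ⊕ 10100110 = 01100111
01101110 ⊕ 11100111 = 10001001
10000101 ⊕ 01010010 = 11010111
01011110 ⊕ 00000101 = 01011011
00001010 ⊕ 01110100 = 01111110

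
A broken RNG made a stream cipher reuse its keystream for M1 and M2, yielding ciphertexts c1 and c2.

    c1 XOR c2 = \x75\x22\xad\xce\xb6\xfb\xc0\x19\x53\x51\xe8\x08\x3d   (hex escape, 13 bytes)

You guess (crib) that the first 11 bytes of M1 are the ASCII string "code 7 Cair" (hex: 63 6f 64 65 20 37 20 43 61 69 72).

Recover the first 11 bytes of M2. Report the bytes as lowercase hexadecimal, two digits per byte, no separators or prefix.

Since c1 ⊕ c2 = M1 ⊕ M2, XORing with the guessed M1 bytes yields the corresponding M2 bytes: M2 = (c1 ⊕ c2) ⊕ M1.
byte 0: 75 ^ 63 = 16
byte 1: 22 ^ 6f = 4d
byte 2: ad ^ 64 = c9
byte 3: ce ^ 65 = ab
byte 4: b6 ^ 20 = 96
byte 5: fb ^ 37 = cc
byte 6: c0 ^ 20 = e0
byte 7: 19 ^ 43 = 5a
byte 8: 53 ^ 61 = 32
byte 9: 51 ^ 69 = 38
byte 10: e8 ^ 72 = 9a

164dc9ab96cce05a32389a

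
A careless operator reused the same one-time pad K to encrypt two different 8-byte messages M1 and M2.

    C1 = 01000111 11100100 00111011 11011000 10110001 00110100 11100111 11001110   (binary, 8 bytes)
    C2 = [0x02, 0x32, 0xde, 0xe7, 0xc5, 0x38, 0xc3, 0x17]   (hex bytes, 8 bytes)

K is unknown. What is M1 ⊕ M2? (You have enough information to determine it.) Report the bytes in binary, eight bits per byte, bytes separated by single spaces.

C1 ⊕ C2 = (M1 ⊕ K) ⊕ (M2 ⊕ K) = M1 ⊕ M2 — the shared key cancels under XOR.
47 ⊕ 02 = 45
e4 ⊕ 32 = d6
3b ⊕ de = e5
d8 ⊕ e7 = 3f
b1 ⊕ c5 = 74
34 ⊕ 38 = 0c
e7 ⊕ c3 = 24
ce ⊕ 17 = d9

01000101 11010110 11100101 00111111 01110100 00001100 00100100 11011001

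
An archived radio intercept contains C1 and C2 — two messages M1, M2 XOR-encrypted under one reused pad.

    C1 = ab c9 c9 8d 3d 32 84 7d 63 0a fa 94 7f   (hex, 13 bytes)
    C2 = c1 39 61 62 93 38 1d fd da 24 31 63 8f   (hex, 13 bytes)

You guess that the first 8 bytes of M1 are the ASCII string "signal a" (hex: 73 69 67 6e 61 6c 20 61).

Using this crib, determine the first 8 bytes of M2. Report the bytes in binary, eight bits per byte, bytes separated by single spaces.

00011001 10011001 11001111 10000001 11001111 01100110 10111001 11100001

First, C1 ⊕ C2 = (M1 ⊕ K) ⊕ (M2 ⊕ K) = M1 ⊕ M2, so the key drops out. Then M2 = (M1 ⊕ M2) ⊕ M1 over the first 8 bytes.
byte 0: (ab ^ c1) ^ 73 = 6a ^ 73 = 19
byte 1: (c9 ^ 39) ^ 69 = f0 ^ 69 = 99
byte 2: (c9 ^ 61) ^ 67 = a8 ^ 67 = cf
byte 3: (8d ^ 62) ^ 6e = ef ^ 6e = 81
byte 4: (3d ^ 93) ^ 61 = ae ^ 61 = cf
byte 5: (32 ^ 38) ^ 6c = 0a ^ 6c = 66
byte 6: (84 ^ 1d) ^ 20 = 99 ^ 20 = b9
byte 7: (7d ^ fd) ^ 61 = 80 ^ 61 = e1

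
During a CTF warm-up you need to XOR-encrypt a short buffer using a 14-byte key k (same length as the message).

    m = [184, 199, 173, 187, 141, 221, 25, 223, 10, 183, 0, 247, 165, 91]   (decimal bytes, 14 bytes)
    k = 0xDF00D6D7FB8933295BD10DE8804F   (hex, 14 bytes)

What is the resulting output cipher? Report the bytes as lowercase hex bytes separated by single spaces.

67 c7 7b 6c 76 54 2a f6 51 66 0d 1f 25 14

b8 ^ df = 67
c7 ^ 00 = c7
ad ^ d6 = 7b
bb ^ d7 = 6c
8d ^ fb = 76
dd ^ 89 = 54
19 ^ 33 = 2a
df ^ 29 = f6
0a ^ 5b = 51
b7 ^ d1 = 66
00 ^ 0d = 0d
f7 ^ e8 = 1f
a5 ^ 80 = 25
5b ^ 4f = 14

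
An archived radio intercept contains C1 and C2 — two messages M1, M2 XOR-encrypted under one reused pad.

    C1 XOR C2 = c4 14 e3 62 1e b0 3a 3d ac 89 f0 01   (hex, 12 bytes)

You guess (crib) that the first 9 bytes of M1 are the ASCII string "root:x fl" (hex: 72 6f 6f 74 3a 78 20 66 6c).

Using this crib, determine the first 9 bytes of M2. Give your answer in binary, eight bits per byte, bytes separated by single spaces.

Since C1 ⊕ C2 = M1 ⊕ M2, XORing with the guessed M1 bytes yields the corresponding M2 bytes: M2 = (C1 ⊕ C2) ⊕ M1.
c4 ^ 72 = b6
14 ^ 6f = 7b
e3 ^ 6f = 8c
62 ^ 74 = 16
1e ^ 3a = 24
b0 ^ 78 = c8
3a ^ 20 = 1a
3d ^ 66 = 5b
ac ^ 6c = c0

10110110 01111011 10001100 00010110 00100100 11001000 00011010 01011011 11000000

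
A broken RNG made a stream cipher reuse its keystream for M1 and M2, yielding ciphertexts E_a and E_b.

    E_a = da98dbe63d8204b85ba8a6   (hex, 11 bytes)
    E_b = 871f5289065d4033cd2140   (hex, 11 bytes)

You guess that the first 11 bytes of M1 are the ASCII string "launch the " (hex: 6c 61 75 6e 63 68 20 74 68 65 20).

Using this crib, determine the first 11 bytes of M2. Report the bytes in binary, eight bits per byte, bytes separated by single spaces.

00110001 11100110 11111100 00000001 01011000 10110111 01100100 11111111 11111110 11101100 11000110

First, E_a ⊕ E_b = (M1 ⊕ K) ⊕ (M2 ⊕ K) = M1 ⊕ M2, so the key drops out. Then M2 = (M1 ⊕ M2) ⊕ M1 over the first 11 bytes.
byte 0: (da ^ 87) ^ 6c = 5d ^ 6c = 31
byte 1: (98 ^ 1f) ^ 61 = 87 ^ 61 = e6
byte 2: (db ^ 52) ^ 75 = 89 ^ 75 = fc
byte 3: (e6 ^ 89) ^ 6e = 6f ^ 6e = 01
byte 4: (3d ^ 06) ^ 63 = 3b ^ 63 = 58
byte 5: (82 ^ 5d) ^ 68 = df ^ 68 = b7
byte 6: (04 ^ 40) ^ 20 = 44 ^ 20 = 64
byte 7: (b8 ^ 33) ^ 74 = 8b ^ 74 = ff
byte 8: (5b ^ cd) ^ 68 = 96 ^ 68 = fe
byte 9: (a8 ^ 21) ^ 65 = 89 ^ 65 = ec
byte 10: (a6 ^ 40) ^ 20 = e6 ^ 20 = c6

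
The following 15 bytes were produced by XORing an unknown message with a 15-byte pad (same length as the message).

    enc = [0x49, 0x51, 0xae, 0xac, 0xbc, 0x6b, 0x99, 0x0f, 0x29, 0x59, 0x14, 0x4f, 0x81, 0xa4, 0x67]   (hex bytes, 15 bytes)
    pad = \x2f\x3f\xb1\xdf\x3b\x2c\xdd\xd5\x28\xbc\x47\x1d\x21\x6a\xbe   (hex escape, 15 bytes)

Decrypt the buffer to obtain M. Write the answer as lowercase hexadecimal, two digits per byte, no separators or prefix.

49 ⊕ 2f = 66
51 ⊕ 3f = 6e
ae ⊕ b1 = 1f
ac ⊕ df = 73
bc ⊕ 3b = 87
6b ⊕ 2c = 47
99 ⊕ dd = 44
0f ⊕ d5 = da
29 ⊕ 28 = 01
59 ⊕ bc = e5
14 ⊕ 47 = 53
4f ⊕ 1d = 52
81 ⊕ 21 = a0
a4 ⊕ 6a = ce
67 ⊕ be = d9

666e1f73874744da01e55352a0ced9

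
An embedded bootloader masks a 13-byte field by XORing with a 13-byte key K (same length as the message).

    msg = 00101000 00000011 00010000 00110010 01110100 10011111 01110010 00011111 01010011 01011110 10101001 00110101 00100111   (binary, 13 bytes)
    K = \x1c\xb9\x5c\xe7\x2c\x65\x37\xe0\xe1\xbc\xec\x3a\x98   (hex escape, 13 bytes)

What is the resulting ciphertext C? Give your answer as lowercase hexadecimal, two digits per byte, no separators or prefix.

00101000 ⊕ 00011100 = 00110100
00000011 ⊕ 10111001 = 10111010
00010000 ⊕ 01011100 = 01001100
00110010 ⊕ 11100111 = 11010101
01110100 ⊕ 00101100 = 01011000
10011111 ⊕ 01100101 = 11111010
01110010 ⊕ 00110111 = 01000101
00011111 ⊕ 11100000 = 11111111
01010011 ⊕ 11100001 = 10110010
01011110 ⊕ 10111100 = 11100010
10101001 ⊕ 11101100 = 01000101
00110101 ⊕ 00111010 = 00001111
00100111 ⊕ 10011000 = 10111111

34ba4cd558fa45ffb2e2450fbf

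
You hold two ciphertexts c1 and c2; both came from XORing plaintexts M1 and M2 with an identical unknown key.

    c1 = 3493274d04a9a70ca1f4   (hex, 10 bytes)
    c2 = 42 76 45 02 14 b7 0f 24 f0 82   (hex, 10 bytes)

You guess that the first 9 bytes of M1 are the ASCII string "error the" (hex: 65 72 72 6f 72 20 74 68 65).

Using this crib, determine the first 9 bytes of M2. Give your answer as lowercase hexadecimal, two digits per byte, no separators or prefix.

First, c1 ⊕ c2 = (M1 ⊕ K) ⊕ (M2 ⊕ K) = M1 ⊕ M2, so the key drops out. Then M2 = (M1 ⊕ M2) ⊕ M1 over the first 9 bytes.
byte 0: (34 xor 42) xor 65 = 76 xor 65 = 13
byte 1: (93 xor 76) xor 72 = e5 xor 72 = 97
byte 2: (27 xor 45) xor 72 = 62 xor 72 = 10
byte 3: (4d xor 02) xor 6f = 4f xor 6f = 20
byte 4: (04 xor 14) xor 72 = 10 xor 72 = 62
byte 5: (a9 xor b7) xor 20 = 1e xor 20 = 3e
byte 6: (a7 xor 0f) xor 74 = a8 xor 74 = dc
byte 7: (0c xor 24) xor 68 = 28 xor 68 = 40
byte 8: (a1 xor f0) xor 65 = 51 xor 65 = 34

13971020623edc4034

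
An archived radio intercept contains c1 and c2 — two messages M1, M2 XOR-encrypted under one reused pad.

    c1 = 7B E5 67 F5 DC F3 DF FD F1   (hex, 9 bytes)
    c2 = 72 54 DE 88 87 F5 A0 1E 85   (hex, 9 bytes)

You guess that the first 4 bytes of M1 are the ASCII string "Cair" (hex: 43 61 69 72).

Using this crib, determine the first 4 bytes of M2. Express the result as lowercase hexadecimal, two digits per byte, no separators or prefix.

4ad0d00f

First, c1 ⊕ c2 = (M1 ⊕ K) ⊕ (M2 ⊕ K) = M1 ⊕ M2, so the key drops out. Then M2 = (M1 ⊕ M2) ⊕ M1 over the first 4 bytes.
byte 0: (7b ^ 72) ^ 43 = 09 ^ 43 = 4a
byte 1: (e5 ^ 54) ^ 61 = b1 ^ 61 = d0
byte 2: (67 ^ de) ^ 69 = b9 ^ 69 = d0
byte 3: (f5 ^ 88) ^ 72 = 7d ^ 72 = 0f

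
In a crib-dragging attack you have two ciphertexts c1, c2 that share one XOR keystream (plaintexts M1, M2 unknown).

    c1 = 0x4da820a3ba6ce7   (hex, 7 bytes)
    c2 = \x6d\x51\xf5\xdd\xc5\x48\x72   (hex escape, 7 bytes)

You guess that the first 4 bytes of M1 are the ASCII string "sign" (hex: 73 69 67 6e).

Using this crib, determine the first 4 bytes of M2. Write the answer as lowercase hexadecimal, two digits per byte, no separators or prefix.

First, c1 ⊕ c2 = (M1 ⊕ K) ⊕ (M2 ⊕ K) = M1 ⊕ M2, so the key drops out. Then M2 = (M1 ⊕ M2) ⊕ M1 over the first 4 bytes.
byte 0: (4d xor 6d) xor 73 = 20 xor 73 = 53
byte 1: (a8 xor 51) xor 69 = f9 xor 69 = 90
byte 2: (20 xor f5) xor 67 = d5 xor 67 = b2
byte 3: (a3 xor dd) xor 6e = 7e xor 6e = 10

5390b210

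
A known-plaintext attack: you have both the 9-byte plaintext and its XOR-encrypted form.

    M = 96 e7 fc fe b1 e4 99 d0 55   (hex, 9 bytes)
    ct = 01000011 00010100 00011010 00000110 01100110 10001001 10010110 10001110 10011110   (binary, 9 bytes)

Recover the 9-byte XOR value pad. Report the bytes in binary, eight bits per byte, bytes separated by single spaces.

Since ct = M ⊕ pad, XORing both sides with M gives pad = M ⊕ ct.
150 ^  67 = 213
231 ^  20 = 243
252 ^  26 = 230
254 ^   6 = 248
177 ^ 102 = 215
228 ^ 137 = 109
153 ^ 150 =  15
208 ^ 142 =  94
 85 ^ 158 = 203

11010101 11110011 11100110 11111000 11010111 01101101 00001111 01011110 11001011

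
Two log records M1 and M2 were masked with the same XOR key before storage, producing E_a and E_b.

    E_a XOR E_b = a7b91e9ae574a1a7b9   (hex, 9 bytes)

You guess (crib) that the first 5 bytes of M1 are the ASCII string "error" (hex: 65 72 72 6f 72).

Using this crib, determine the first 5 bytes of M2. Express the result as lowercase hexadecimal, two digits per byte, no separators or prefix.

Since E_a ⊕ E_b = M1 ⊕ M2, XORing with the guessed M1 bytes yields the corresponding M2 bytes: M2 = (E_a ⊕ E_b) ⊕ M1.
10100111 ⊕ 01100101 = 11000010
10111001 ⊕ 01110010 = 11001011
00011110 ⊕ 01110010 = 01101100
10011010 ⊕ 01101111 = 11110101
11100101 ⊕ 01110010 = 10010111

c2cb6cf597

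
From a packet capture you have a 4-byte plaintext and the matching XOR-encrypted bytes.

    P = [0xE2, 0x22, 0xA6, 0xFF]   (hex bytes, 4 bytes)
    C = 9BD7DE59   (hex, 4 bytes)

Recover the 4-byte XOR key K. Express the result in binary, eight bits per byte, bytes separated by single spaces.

01111001 11110101 01111000 10100110

Since C = P ⊕ K, XORing both sides with P gives K = P ⊕ C.
byte 0: 226 XOR 155 = 121
byte 1:  34 XOR 215 = 245
byte 2: 166 XOR 222 = 120
byte 3: 255 XOR  89 = 166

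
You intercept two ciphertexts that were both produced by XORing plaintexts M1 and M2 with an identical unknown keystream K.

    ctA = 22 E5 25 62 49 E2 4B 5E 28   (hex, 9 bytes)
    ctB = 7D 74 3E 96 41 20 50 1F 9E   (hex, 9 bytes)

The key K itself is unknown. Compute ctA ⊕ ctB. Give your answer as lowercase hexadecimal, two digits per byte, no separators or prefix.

ctA ⊕ ctB = (M1 ⊕ K) ⊕ (M2 ⊕ K) = M1 ⊕ M2 — the shared key cancels under XOR.
byte 0: 00100010 ^ 01111101 = 01011111
byte 1: 11100101 ^ 01110100 = 10010001
byte 2: 00100101 ^ 00111110 = 00011011
byte 3: 01100010 ^ 10010110 = 11110100
byte 4: 01001001 ^ 01000001 = 00001000
byte 5: 11100010 ^ 00100000 = 11000010
byte 6: 01001011 ^ 01010000 = 00011011
byte 7: 01011110 ^ 00011111 = 01000001
byte 8: 00101000 ^ 10011110 = 10110110

5f911bf408c21b41b6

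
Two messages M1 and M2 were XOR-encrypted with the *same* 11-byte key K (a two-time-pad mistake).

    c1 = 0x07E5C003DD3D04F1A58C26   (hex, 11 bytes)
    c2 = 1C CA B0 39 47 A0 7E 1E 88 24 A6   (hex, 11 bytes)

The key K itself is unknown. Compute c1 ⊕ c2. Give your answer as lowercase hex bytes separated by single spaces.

1b 2f 70 3a 9a 9d 7a ef 2d a8 80

c1 ⊕ c2 = (M1 ⊕ K) ⊕ (M2 ⊕ K) = M1 ⊕ M2 — the shared key cancels under XOR.
byte 0: 00000111 ⊕ 00011100 = 00011011
byte 1: 11100101 ⊕ 11001010 = 00101111
byte 2: 11000000 ⊕ 10110000 = 01110000
byte 3: 00000011 ⊕ 00111001 = 00111010
byte 4: 11011101 ⊕ 01000111 = 10011010
byte 5: 00111101 ⊕ 10100000 = 10011101
byte 6: 00000100 ⊕ 01111110 = 01111010
byte 7: 11110001 ⊕ 00011110 = 11101111
byte 8: 10100101 ⊕ 10001000 = 00101101
byte 9: 10001100 ⊕ 00100100 = 10101000
byte 10: 00100110 ⊕ 10100110 = 10000000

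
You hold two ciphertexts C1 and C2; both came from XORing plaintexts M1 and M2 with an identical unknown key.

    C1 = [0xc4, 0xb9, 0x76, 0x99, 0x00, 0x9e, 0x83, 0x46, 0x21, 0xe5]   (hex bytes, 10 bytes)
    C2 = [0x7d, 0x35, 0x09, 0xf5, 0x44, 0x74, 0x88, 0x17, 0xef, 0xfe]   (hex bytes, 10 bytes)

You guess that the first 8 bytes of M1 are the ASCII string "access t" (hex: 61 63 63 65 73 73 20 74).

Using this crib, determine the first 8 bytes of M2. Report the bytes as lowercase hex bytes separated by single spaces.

First, C1 ⊕ C2 = (M1 ⊕ K) ⊕ (M2 ⊕ K) = M1 ⊕ M2, so the key drops out. Then M2 = (M1 ⊕ M2) ⊕ M1 over the first 8 bytes.
byte 0: (c4 XOR 7d) XOR 61 = b9 XOR 61 = d8
byte 1: (b9 XOR 35) XOR 63 = 8c XOR 63 = ef
byte 2: (76 XOR 09) XOR 63 = 7f XOR 63 = 1c
byte 3: (99 XOR f5) XOR 65 = 6c XOR 65 = 09
byte 4: (00 XOR 44) XOR 73 = 44 XOR 73 = 37
byte 5: (9e XOR 74) XOR 73 = ea XOR 73 = 99
byte 6: (83 XOR 88) XOR 20 = 0b XOR 20 = 2b
byte 7: (46 XOR 17) XOR 74 = 51 XOR 74 = 25

d8 ef 1c 09 37 99 2b 25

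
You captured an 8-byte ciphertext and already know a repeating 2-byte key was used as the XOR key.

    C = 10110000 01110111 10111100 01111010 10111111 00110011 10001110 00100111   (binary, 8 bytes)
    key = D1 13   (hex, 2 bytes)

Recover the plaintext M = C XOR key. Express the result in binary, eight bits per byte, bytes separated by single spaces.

The 2-byte key repeats, so the effective keystream is d1 13 d1 13 d1 13 d1 13.
byte 0: b0 ⊕ d1 = 61
byte 1: 77 ⊕ 13 = 64
byte 2: bc ⊕ d1 = 6d
byte 3: 7a ⊕ 13 = 69
byte 4: bf ⊕ d1 = 6e
byte 5: 33 ⊕ 13 = 20
byte 6: 8e ⊕ d1 = 5f
byte 7: 27 ⊕ 13 = 34

01100001 01100100 01101101 01101001 01101110 00100000 01011111 00110100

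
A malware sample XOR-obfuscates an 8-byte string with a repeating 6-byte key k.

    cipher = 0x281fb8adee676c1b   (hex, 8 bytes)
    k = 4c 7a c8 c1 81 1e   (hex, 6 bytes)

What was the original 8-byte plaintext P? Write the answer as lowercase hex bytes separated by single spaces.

The 6-byte key repeats, so the effective keystream is 4c 7a c8 c1 81 1e 4c 7a.
byte 0: 28 ^ 4c = 64
byte 1: 1f ^ 7a = 65
byte 2: b8 ^ c8 = 70
byte 3: ad ^ c1 = 6c
byte 4: ee ^ 81 = 6f
byte 5: 67 ^ 1e = 79
byte 6: 6c ^ 4c = 20
byte 7: 1b ^ 7a = 61

64 65 70 6c 6f 79 20 61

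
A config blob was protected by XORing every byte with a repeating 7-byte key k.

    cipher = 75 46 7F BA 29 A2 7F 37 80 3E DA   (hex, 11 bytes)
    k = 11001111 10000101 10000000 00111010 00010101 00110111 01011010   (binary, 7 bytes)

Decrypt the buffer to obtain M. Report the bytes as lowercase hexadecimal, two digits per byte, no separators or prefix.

bac3ff803c9525f805bee0

The 7-byte key repeats, so the effective keystream is cf 85 80 3a 15 37 5a cf 85 80 3a.
byte 0: 75 xor cf = ba
byte 1: 46 xor 85 = c3
byte 2: 7f xor 80 = ff
byte 3: ba xor 3a = 80
byte 4: 29 xor 15 = 3c
byte 5: a2 xor 37 = 95
byte 6: 7f xor 5a = 25
byte 7: 37 xor cf = f8
byte 8: 80 xor 85 = 05
byte 9: 3e xor 80 = be
byte 10: da xor 3a = e0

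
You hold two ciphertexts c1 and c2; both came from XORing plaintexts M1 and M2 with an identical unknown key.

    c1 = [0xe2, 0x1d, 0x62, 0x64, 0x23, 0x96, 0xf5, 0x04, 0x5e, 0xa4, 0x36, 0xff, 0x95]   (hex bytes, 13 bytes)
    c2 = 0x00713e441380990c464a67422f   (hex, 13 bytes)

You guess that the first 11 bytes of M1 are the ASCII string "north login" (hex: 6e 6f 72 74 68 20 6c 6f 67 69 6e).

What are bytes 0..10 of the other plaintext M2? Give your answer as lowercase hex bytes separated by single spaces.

First, c1 ⊕ c2 = (M1 ⊕ K) ⊕ (M2 ⊕ K) = M1 ⊕ M2, so the key drops out. Then M2 = (M1 ⊕ M2) ⊕ M1 over the first 11 bytes.
byte 0: (e2 ⊕ 00) ⊕ 6e = e2 ⊕ 6e = 8c
byte 1: (1d ⊕ 71) ⊕ 6f = 6c ⊕ 6f = 03
byte 2: (62 ⊕ 3e) ⊕ 72 = 5c ⊕ 72 = 2e
byte 3: (64 ⊕ 44) ⊕ 74 = 20 ⊕ 74 = 54
byte 4: (23 ⊕ 13) ⊕ 68 = 30 ⊕ 68 = 58
byte 5: (96 ⊕ 80) ⊕ 20 = 16 ⊕ 20 = 36
byte 6: (f5 ⊕ 99) ⊕ 6c = 6c ⊕ 6c = 00
byte 7: (04 ⊕ 0c) ⊕ 6f = 08 ⊕ 6f = 67
byte 8: (5e ⊕ 46) ⊕ 67 = 18 ⊕ 67 = 7f
byte 9: (a4 ⊕ 4a) ⊕ 69 = ee ⊕ 69 = 87
byte 10: (36 ⊕ 67) ⊕ 6e = 51 ⊕ 6e = 3f

8c 03 2e 54 58 36 00 67 7f 87 3f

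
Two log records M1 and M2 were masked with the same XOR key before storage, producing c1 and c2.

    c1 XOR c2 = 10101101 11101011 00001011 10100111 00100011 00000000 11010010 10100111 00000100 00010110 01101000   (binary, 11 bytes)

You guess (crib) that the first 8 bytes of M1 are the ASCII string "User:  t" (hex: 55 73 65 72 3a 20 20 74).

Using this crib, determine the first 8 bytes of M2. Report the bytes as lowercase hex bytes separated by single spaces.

Since c1 ⊕ c2 = M1 ⊕ M2, XORing with the guessed M1 bytes yields the corresponding M2 bytes: M2 = (c1 ⊕ c2) ⊕ M1.
ad ^ 55 = f8
eb ^ 73 = 98
0b ^ 65 = 6e
a7 ^ 72 = d5
23 ^ 3a = 19
00 ^ 20 = 20
d2 ^ 20 = f2
a7 ^ 74 = d3

f8 98 6e d5 19 20 f2 d3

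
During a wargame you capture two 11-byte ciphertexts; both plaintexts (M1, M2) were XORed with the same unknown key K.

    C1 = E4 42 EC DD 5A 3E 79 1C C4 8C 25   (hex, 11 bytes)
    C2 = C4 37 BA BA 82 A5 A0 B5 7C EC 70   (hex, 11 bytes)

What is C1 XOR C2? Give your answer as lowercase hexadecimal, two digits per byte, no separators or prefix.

C1 ⊕ C2 = (M1 ⊕ K) ⊕ (M2 ⊕ K) = M1 ⊕ M2 — the shared key cancels under XOR.
e4 ^ c4 = 20
42 ^ 37 = 75
ec ^ ba = 56
dd ^ ba = 67
5a ^ 82 = d8
3e ^ a5 = 9b
79 ^ a0 = d9
1c ^ b5 = a9
c4 ^ 7c = b8
8c ^ ec = 60
25 ^ 70 = 55

20755667d89bd9a9b86055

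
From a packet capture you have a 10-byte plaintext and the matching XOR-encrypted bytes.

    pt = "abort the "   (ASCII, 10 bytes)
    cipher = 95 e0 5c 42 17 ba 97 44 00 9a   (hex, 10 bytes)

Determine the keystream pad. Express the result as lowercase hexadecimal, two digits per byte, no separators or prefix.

Since cipher = pt ⊕ pad, XORing both sides with pt gives pad = pt ⊕ cipher.
61 xor 95 = f4
62 xor e0 = 82
6f xor 5c = 33
72 xor 42 = 30
74 xor 17 = 63
20 xor ba = 9a
74 xor 97 = e3
68 xor 44 = 2c
65 xor 00 = 65
20 xor 9a = ba

f4823330639ae32c65ba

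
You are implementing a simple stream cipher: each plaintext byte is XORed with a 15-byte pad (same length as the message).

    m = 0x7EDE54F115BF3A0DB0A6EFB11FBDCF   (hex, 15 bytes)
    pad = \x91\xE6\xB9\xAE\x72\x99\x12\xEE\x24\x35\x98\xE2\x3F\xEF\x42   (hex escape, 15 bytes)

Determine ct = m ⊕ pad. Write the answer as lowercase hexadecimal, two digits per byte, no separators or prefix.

XOR is its own inverse, so applying the key byte-wise gives the result directly.
byte 0: 7e XOR 91 = ef
byte 1: de XOR e6 = 38
byte 2: 54 XOR b9 = ed
byte 3: f1 XOR ae = 5f
byte 4: 15 XOR 72 = 67
byte 5: bf XOR 99 = 26
byte 6: 3a XOR 12 = 28
byte 7: 0d XOR ee = e3
byte 8: b0 XOR 24 = 94
byte 9: a6 XOR 35 = 93
byte 10: ef XOR 98 = 77
byte 11: b1 XOR e2 = 53
byte 12: 1f XOR 3f = 20
byte 13: bd XOR ef = 52
byte 14: cf XOR 42 = 8d

ef38ed5f672628e39493775320528d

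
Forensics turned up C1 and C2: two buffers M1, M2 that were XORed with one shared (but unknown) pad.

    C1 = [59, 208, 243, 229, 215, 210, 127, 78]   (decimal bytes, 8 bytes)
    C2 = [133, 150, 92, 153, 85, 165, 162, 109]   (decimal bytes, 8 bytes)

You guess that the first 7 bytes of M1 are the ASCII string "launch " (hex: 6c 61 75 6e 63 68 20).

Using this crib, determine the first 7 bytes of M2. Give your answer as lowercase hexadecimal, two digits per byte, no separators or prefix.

First, C1 ⊕ C2 = (M1 ⊕ K) ⊕ (M2 ⊕ K) = M1 ⊕ M2, so the key drops out. Then M2 = (M1 ⊕ M2) ⊕ M1 over the first 7 bytes.
byte 0: (3b xor 85) xor 6c = be xor 6c = d2
byte 1: (d0 xor 96) xor 61 = 46 xor 61 = 27
byte 2: (f3 xor 5c) xor 75 = af xor 75 = da
byte 3: (e5 xor 99) xor 6e = 7c xor 6e = 12
byte 4: (d7 xor 55) xor 63 = 82 xor 63 = e1
byte 5: (d2 xor a5) xor 68 = 77 xor 68 = 1f
byte 6: (7f xor a2) xor 20 = dd xor 20 = fd

d227da12e11ffd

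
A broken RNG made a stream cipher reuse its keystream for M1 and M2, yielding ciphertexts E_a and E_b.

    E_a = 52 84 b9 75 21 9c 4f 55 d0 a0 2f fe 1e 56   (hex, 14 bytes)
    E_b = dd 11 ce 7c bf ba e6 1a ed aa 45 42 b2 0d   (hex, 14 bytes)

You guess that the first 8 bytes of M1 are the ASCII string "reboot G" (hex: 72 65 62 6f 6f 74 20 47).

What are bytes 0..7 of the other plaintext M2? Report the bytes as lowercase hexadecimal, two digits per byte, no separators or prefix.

fdf01566f1528908

First, E_a ⊕ E_b = (M1 ⊕ K) ⊕ (M2 ⊕ K) = M1 ⊕ M2, so the key drops out. Then M2 = (M1 ⊕ M2) ⊕ M1 over the first 8 bytes.
byte 0: (52 ^ dd) ^ 72 = 8f ^ 72 = fd
byte 1: (84 ^ 11) ^ 65 = 95 ^ 65 = f0
byte 2: (b9 ^ ce) ^ 62 = 77 ^ 62 = 15
byte 3: (75 ^ 7c) ^ 6f = 09 ^ 6f = 66
byte 4: (21 ^ bf) ^ 6f = 9e ^ 6f = f1
byte 5: (9c ^ ba) ^ 74 = 26 ^ 74 = 52
byte 6: (4f ^ e6) ^ 20 = a9 ^ 20 = 89
byte 7: (55 ^ 1a) ^ 47 = 4f ^ 47 = 08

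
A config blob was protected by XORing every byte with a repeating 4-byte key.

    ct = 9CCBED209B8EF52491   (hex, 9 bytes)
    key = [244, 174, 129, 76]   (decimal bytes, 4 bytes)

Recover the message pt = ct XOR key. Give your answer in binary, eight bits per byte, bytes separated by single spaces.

The 4-byte key repeats, so the effective keystream is f4 ae 81 4c f4 ae 81 4c f4.
byte 0: 9c xor f4 = 68
byte 1: cb xor ae = 65
byte 2: ed xor 81 = 6c
byte 3: 20 xor 4c = 6c
byte 4: 9b xor f4 = 6f
byte 5: 8e xor ae = 20
byte 6: f5 xor 81 = 74
byte 7: 24 xor 4c = 68
byte 8: 91 xor f4 = 65

01101000 01100101 01101100 01101100 01101111 00100000 01110100 01101000 01100101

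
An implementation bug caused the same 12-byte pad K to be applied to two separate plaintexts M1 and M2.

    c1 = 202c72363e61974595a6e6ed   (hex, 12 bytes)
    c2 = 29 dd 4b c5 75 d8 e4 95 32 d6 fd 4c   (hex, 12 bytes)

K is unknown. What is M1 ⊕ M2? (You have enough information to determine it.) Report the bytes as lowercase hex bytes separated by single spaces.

09 f1 39 f3 4b b9 73 d0 a7 70 1b a1

c1 ⊕ c2 = (M1 ⊕ K) ⊕ (M2 ⊕ K) = M1 ⊕ M2 — the shared key cancels under XOR.
20 ^ 29 = 09
2c ^ dd = f1
72 ^ 4b = 39
36 ^ c5 = f3
3e ^ 75 = 4b
61 ^ d8 = b9
97 ^ e4 = 73
45 ^ 95 = d0
95 ^ 32 = a7
a6 ^ d6 = 70
e6 ^ fd = 1b
ed ^ 4c = a1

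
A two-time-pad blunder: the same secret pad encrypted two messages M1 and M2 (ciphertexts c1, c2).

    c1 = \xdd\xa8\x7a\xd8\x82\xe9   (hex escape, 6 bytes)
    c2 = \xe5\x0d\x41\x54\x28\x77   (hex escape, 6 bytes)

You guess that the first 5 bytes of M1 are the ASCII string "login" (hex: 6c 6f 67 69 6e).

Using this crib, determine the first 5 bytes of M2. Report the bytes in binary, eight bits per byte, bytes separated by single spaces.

First, c1 ⊕ c2 = (M1 ⊕ K) ⊕ (M2 ⊕ K) = M1 ⊕ M2, so the key drops out. Then M2 = (M1 ⊕ M2) ⊕ M1 over the first 5 bytes.
byte 0: (dd ^ e5) ^ 6c = 38 ^ 6c = 54
byte 1: (a8 ^ 0d) ^ 6f = a5 ^ 6f = ca
byte 2: (7a ^ 41) ^ 67 = 3b ^ 67 = 5c
byte 3: (d8 ^ 54) ^ 69 = 8c ^ 69 = e5
byte 4: (82 ^ 28) ^ 6e = aa ^ 6e = c4

01010100 11001010 01011100 11100101 11000100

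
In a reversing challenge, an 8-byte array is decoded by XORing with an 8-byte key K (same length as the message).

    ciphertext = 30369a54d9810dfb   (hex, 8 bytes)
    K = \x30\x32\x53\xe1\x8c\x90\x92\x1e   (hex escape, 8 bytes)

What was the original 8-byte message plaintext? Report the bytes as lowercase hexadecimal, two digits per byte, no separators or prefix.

0004c9b555119fe5

XOR is its own inverse, so applying the key byte-wise gives the result directly.
byte 0: 00110000 XOR 00110000 = 00000000
byte 1: 00110110 XOR 00110010 = 00000100
byte 2: 10011010 XOR 01010011 = 11001001
byte 3: 01010100 XOR 11100001 = 10110101
byte 4: 11011001 XOR 10001100 = 01010101
byte 5: 10000001 XOR 10010000 = 00010001
byte 6: 00001101 XOR 10010010 = 10011111
byte 7: 11111011 XOR 00011110 = 11100101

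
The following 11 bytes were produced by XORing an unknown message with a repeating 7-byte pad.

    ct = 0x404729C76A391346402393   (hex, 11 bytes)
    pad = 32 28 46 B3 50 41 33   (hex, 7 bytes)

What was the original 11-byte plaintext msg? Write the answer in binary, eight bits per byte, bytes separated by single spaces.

01110010 01101111 01101111 01110100 00111010 01111000 00100000 01110100 01101000 01100101 00100000

The 7-byte key repeats, so the effective keystream is 32 28 46 b3 50 41 33 32 28 46 b3.
byte 0: 40 xor 32 = 72
byte 1: 47 xor 28 = 6f
byte 2: 29 xor 46 = 6f
byte 3: c7 xor b3 = 74
byte 4: 6a xor 50 = 3a
byte 5: 39 xor 41 = 78
byte 6: 13 xor 33 = 20
byte 7: 46 xor 32 = 74
byte 8: 40 xor 28 = 68
byte 9: 23 xor 46 = 65
byte 10: 93 xor b3 = 20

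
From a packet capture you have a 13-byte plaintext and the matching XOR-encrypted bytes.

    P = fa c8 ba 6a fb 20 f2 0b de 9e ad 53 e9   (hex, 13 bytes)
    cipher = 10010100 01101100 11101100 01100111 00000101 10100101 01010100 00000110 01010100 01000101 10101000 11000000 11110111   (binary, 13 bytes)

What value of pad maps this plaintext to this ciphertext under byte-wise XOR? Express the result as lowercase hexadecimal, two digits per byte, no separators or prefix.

Since cipher = P ⊕ pad, XORing both sides with P gives pad = P ⊕ cipher.
byte 0: 250 ⊕ 148 = 110
byte 1: 200 ⊕ 108 = 164
byte 2: 186 ⊕ 236 =  86
byte 3: 106 ⊕ 103 =  13
byte 4: 251 ⊕   5 = 254
byte 5:  32 ⊕ 165 = 133
byte 6: 242 ⊕  84 = 166
byte 7:  11 ⊕   6 =  13
byte 8: 222 ⊕  84 = 138
byte 9: 158 ⊕  69 = 219
byte 10: 173 ⊕ 168 =   5
byte 11:  83 ⊕ 192 = 147
byte 12: 233 ⊕ 247 =  30

6ea4560dfe85a60d8adb05931e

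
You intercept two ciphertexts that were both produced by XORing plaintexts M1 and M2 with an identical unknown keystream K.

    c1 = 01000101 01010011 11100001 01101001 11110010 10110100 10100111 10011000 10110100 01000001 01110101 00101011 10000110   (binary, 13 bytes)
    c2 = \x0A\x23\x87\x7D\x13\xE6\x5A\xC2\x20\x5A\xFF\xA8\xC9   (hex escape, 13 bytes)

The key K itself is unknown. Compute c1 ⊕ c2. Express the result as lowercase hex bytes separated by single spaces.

c1 ⊕ c2 = (M1 ⊕ K) ⊕ (M2 ⊕ K) = M1 ⊕ M2 — the shared key cancels under XOR.
01000101 xor 00001010 = 01001111
01010011 xor 00100011 = 01110000
11100001 xor 10000111 = 01100110
01101001 xor 01111101 = 00010100
11110010 xor 00010011 = 11100001
10110100 xor 11100110 = 01010010
10100111 xor 01011010 = 11111101
10011000 xor 11000010 = 01011010
10110100 xor 00100000 = 10010100
01000001 xor 01011010 = 00011011
01110101 xor 11111111 = 10001010
00101011 xor 10101000 = 10000011
10000110 xor 11001001 = 01001111

4f 70 66 14 e1 52 fd 5a 94 1b 8a 83 4f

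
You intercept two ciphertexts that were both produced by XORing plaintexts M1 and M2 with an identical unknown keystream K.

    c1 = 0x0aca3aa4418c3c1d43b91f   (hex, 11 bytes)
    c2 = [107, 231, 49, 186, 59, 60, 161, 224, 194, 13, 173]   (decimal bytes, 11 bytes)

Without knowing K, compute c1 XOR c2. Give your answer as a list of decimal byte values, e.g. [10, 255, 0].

[97, 45, 11, 30, 122, 176, 157, 253, 129, 180, 178]

c1 ⊕ c2 = (M1 ⊕ K) ⊕ (M2 ⊕ K) = M1 ⊕ M2 — the shared key cancels under XOR.
byte 0: 0a xor 6b = 61
byte 1: ca xor e7 = 2d
byte 2: 3a xor 31 = 0b
byte 3: a4 xor ba = 1e
byte 4: 41 xor 3b = 7a
byte 5: 8c xor 3c = b0
byte 6: 3c xor a1 = 9d
byte 7: 1d xor e0 = fd
byte 8: 43 xor c2 = 81
byte 9: b9 xor 0d = b4
byte 10: 1f xor ad = b2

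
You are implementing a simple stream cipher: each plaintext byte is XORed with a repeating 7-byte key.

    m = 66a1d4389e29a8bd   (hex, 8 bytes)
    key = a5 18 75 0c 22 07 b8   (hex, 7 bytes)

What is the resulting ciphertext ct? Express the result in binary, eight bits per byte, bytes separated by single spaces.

11000011 10111001 10100001 00110100 10111100 00101110 00010000 00011000

The 7-byte key repeats, so the effective keystream is a5 18 75 0c 22 07 b8 a5.
byte 0: 102 XOR 165 = 195
byte 1: 161 XOR  24 = 185
byte 2: 212 XOR 117 = 161
byte 3:  56 XOR  12 =  52
byte 4: 158 XOR  34 = 188
byte 5:  41 XOR   7 =  46
byte 6: 168 XOR 184 =  16
byte 7: 189 XOR 165 =  24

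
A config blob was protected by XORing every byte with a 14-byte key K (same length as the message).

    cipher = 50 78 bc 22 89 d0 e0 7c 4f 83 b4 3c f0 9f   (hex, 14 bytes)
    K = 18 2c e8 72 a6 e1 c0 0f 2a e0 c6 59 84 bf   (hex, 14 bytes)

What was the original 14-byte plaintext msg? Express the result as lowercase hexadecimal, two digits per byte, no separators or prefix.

byte 0: 01010000 XOR 00011000 = 01001000
byte 1: 01111000 XOR 00101100 = 01010100
byte 2: 10111100 XOR 11101000 = 01010100
byte 3: 00100010 XOR 01110010 = 01010000
byte 4: 10001001 XOR 10100110 = 00101111
byte 5: 11010000 XOR 11100001 = 00110001
byte 6: 11100000 XOR 11000000 = 00100000
byte 7: 01111100 XOR 00001111 = 01110011
byte 8: 01001111 XOR 00101010 = 01100101
byte 9: 10000011 XOR 11100000 = 01100011
byte 10: 10110100 XOR 11000110 = 01110010
byte 11: 00111100 XOR 01011001 = 01100101
byte 12: 11110000 XOR 10000100 = 01110100
byte 13: 10011111 XOR 10111111 = 00100000

485454502f312073656372657420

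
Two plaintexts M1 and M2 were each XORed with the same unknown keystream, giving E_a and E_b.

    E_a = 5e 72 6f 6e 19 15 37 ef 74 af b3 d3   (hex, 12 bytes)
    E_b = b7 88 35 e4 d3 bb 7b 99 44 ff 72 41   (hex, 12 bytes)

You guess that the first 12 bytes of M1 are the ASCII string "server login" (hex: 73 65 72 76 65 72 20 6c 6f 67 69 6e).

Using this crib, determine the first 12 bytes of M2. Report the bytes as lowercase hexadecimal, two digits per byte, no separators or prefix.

First, E_a ⊕ E_b = (M1 ⊕ K) ⊕ (M2 ⊕ K) = M1 ⊕ M2, so the key drops out. Then M2 = (M1 ⊕ M2) ⊕ M1 over the first 12 bytes.
byte 0: (5e xor b7) xor 73 = e9 xor 73 = 9a
byte 1: (72 xor 88) xor 65 = fa xor 65 = 9f
byte 2: (6f xor 35) xor 72 = 5a xor 72 = 28
byte 3: (6e xor e4) xor 76 = 8a xor 76 = fc
byte 4: (19 xor d3) xor 65 = ca xor 65 = af
byte 5: (15 xor bb) xor 72 = ae xor 72 = dc
byte 6: (37 xor 7b) xor 20 = 4c xor 20 = 6c
byte 7: (ef xor 99) xor 6c = 76 xor 6c = 1a
byte 8: (74 xor 44) xor 6f = 30 xor 6f = 5f
byte 9: (af xor ff) xor 67 = 50 xor 67 = 37
byte 10: (b3 xor 72) xor 69 = c1 xor 69 = a8
byte 11: (d3 xor 41) xor 6e = 92 xor 6e = fc

9a9f28fcafdc6c1a5f37a8fc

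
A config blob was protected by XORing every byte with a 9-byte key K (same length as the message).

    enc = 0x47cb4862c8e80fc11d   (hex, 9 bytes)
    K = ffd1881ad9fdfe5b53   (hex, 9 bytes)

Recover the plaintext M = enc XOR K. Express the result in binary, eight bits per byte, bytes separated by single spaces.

XOR is its own inverse, so applying the key byte-wise gives the result directly.
 71 XOR 255 = 184
203 XOR 209 =  26
 72 XOR 136 = 192
 98 XOR  26 = 120
200 XOR 217 =  17
232 XOR 253 =  21
 15 XOR 254 = 241
193 XOR  91 = 154
 29 XOR  83 =  78

10111000 00011010 11000000 01111000 00010001 00010101 11110001 10011010 01001110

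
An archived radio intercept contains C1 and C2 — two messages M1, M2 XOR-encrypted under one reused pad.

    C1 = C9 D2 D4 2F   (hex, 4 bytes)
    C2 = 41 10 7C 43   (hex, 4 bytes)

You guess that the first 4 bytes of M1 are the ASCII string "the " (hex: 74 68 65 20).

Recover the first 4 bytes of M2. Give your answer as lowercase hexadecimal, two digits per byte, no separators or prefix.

fcaacd4c

First, C1 ⊕ C2 = (M1 ⊕ K) ⊕ (M2 ⊕ K) = M1 ⊕ M2, so the key drops out. Then M2 = (M1 ⊕ M2) ⊕ M1 over the first 4 bytes.
byte 0: (c9 ⊕ 41) ⊕ 74 = 88 ⊕ 74 = fc
byte 1: (d2 ⊕ 10) ⊕ 68 = c2 ⊕ 68 = aa
byte 2: (d4 ⊕ 7c) ⊕ 65 = a8 ⊕ 65 = cd
byte 3: (2f ⊕ 43) ⊕ 20 = 6c ⊕ 20 = 4c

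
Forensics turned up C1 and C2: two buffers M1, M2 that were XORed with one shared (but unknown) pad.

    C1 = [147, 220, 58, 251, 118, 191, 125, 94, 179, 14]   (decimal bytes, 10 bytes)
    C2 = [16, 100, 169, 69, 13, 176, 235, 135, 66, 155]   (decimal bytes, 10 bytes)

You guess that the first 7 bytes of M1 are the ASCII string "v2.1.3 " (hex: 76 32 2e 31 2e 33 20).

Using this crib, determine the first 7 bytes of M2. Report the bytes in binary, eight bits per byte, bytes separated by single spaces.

11110101 10001010 10111101 10001111 01010101 00111100 10110110

First, C1 ⊕ C2 = (M1 ⊕ K) ⊕ (M2 ⊕ K) = M1 ⊕ M2, so the key drops out. Then M2 = (M1 ⊕ M2) ⊕ M1 over the first 7 bytes.
byte 0: (93 ^ 10) ^ 76 = 83 ^ 76 = f5
byte 1: (dc ^ 64) ^ 32 = b8 ^ 32 = 8a
byte 2: (3a ^ a9) ^ 2e = 93 ^ 2e = bd
byte 3: (fb ^ 45) ^ 31 = be ^ 31 = 8f
byte 4: (76 ^ 0d) ^ 2e = 7b ^ 2e = 55
byte 5: (bf ^ b0) ^ 33 = 0f ^ 33 = 3c
byte 6: (7d ^ eb) ^ 20 = 96 ^ 20 = b6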